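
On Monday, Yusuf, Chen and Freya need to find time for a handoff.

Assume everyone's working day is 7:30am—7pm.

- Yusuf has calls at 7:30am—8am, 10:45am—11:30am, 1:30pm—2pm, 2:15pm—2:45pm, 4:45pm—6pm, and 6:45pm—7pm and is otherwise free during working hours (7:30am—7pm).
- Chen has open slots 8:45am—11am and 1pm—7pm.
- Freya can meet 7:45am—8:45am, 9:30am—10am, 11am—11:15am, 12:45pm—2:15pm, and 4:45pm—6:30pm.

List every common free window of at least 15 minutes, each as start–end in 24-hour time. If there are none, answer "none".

Yusuf free within 07:30–19:00: 08:00–10:45, 11:30–13:30, 14:00–14:15, 14:45–16:45, 18:00–18:45.
Yusuf ∩ Chen: 08:45–10:45, 13:00–13:30, 14:00–14:15, 14:45–16:45, 18:00–18:45.
Yusuf ∩ Chen ∩ Freya: 09:30–10:00, 13:00–13:30, 14:00–14:15, 18:00–18:30.
Windows ≥ 15 min: 09:30–10:00, 13:00–13:30, 14:00–14:15, 18:00–18:30.

09:30–10:00, 13:00–13:30, 14:00–14:15, 18:00–18:30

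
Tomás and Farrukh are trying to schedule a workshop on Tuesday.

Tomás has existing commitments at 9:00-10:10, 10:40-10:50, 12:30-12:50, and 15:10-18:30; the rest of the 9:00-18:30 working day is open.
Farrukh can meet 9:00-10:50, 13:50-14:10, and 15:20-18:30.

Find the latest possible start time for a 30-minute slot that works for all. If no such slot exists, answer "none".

10:10

Tomás free within 09:00–18:30: 10:10–10:40, 10:50–12:30, 12:50–15:10.
Tomás ∩ Farrukh: 10:10–10:40, 13:50–14:10.
Windows ≥ 30 min: 10:10–10:40.
Latest start in the last window 10:10–10:40 is 10:40 − 30 min = 10:10.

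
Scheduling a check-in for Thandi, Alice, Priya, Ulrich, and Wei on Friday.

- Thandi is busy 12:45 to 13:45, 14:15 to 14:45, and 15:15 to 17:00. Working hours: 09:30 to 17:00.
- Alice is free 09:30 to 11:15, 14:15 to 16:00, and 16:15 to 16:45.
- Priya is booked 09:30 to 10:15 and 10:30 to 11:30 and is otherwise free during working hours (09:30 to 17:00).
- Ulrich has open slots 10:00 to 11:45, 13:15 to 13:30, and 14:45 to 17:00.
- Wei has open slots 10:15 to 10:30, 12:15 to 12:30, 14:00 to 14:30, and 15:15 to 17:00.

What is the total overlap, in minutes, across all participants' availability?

15 minutes

Thandi free within 09:30–17:00: 09:30–12:45, 13:45–14:15, 14:45–15:15.
Priya free within 09:30–17:00: 10:15–10:30, 11:30–17:00.
Thandi ∩ Alice: 09:30–11:15, 14:45–15:15.
Thandi ∩ Alice ∩ Priya: 10:15–10:30, 14:45–15:15.
Thandi ∩ Alice ∩ Priya ∩ Ulrich: 10:15–10:30, 14:45–15:15.
Thandi ∩ Alice ∩ Priya ∩ Ulrich ∩ Wei: 10:15–10:30.
Total common minutes: 15.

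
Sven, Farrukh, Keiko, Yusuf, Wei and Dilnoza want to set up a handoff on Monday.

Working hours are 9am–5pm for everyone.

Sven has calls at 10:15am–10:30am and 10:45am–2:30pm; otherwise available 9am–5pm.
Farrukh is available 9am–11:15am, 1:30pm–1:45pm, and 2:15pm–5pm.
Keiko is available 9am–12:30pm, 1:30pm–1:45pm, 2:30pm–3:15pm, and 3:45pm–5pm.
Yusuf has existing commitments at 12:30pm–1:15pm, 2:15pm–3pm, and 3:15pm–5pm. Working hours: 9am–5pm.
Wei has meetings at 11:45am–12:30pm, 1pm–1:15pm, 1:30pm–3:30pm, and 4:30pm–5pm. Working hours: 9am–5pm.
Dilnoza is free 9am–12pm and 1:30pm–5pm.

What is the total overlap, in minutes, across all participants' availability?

Sven free within 09:00–17:00: 09:00–10:15, 10:30–10:45, 14:30–17:00.
Yusuf free within 09:00–17:00: 09:00–12:30, 13:15–14:15, 15:00–15:15.
Wei free within 09:00–17:00: 09:00–11:45, 12:30–13:00, 13:15–13:30, 15:30–16:30.
Sven ∩ Farrukh: 09:00–10:15, 10:30–10:45, 14:30–17:00.
Sven ∩ Farrukh ∩ Keiko: 09:00–10:15, 10:30–10:45, 14:30–15:15, 15:45–17:00.
Sven ∩ Farrukh ∩ Keiko ∩ Yusuf: 09:00–10:15, 10:30–10:45, 15:00–15:15.
Sven ∩ Farrukh ∩ Keiko ∩ Yusuf ∩ Wei: 09:00–10:15, 10:30–10:45.
Sven ∩ Farrukh ∩ Keiko ∩ Yusuf ∩ Wei ∩ Dilnoza: 09:00–10:15, 10:30–10:45.
Total common minutes: 75 + 15 = 90.

90 minutes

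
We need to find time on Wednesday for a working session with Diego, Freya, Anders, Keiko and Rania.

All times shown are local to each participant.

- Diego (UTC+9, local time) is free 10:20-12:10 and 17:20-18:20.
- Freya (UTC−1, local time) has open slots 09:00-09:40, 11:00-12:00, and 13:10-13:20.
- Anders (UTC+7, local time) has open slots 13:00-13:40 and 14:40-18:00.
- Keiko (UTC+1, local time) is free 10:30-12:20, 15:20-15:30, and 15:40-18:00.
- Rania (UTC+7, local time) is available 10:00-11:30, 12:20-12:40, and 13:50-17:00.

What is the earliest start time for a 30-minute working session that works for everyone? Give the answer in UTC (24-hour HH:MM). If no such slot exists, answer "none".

Diego → UTC: 01:20–03:10, 08:20–09:20.
Freya → UTC: 10:00–10:40, 12:00–13:00, 14:10–14:20.
Anders → UTC: 06:00–06:40, 07:40–11:00.
Keiko → UTC: 09:30–11:20, 14:20–14:30, 14:40–17:00.
Rania → UTC: 03:00–04:30, 05:20–05:40, 06:50–10:00.
Diego ∩ Freya: (none).
Diego ∩ Freya ∩ Anders: (none).
Diego ∩ Freya ∩ Anders ∩ Keiko: (none).
Diego ∩ Freya ∩ Anders ∩ Keiko ∩ Rania: (none).
Windows ≥ 30 min: (none).

none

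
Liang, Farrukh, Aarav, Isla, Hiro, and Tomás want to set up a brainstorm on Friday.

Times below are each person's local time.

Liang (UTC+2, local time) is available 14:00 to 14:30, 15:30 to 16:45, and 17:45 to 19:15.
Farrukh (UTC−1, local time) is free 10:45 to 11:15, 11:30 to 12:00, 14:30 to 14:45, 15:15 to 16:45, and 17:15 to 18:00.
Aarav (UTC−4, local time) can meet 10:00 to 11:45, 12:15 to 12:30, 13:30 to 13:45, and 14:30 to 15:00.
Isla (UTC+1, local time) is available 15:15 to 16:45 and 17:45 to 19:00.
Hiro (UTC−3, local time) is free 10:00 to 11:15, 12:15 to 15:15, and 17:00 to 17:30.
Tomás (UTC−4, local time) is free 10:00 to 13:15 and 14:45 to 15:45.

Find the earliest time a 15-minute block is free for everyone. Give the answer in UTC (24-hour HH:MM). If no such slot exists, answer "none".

Liang → UTC: 12:00–12:30, 13:30–14:45, 15:45–17:15.
Farrukh → UTC: 11:45–12:15, 12:30–13:00, 15:30–15:45, 16:15–17:45, 18:15–19:00.
Aarav → UTC: 14:00–15:45, 16:15–16:30, 17:30–17:45, 18:30–19:00.
Isla → UTC: 14:15–15:45, 16:45–18:00.
Hiro → UTC: 13:00–14:15, 15:15–18:15, 20:00–20:30.
Tomás → UTC: 14:00–17:15, 18:45–19:45.
Liang ∩ Farrukh: 12:00–12:15, 16:15–17:15.
Liang ∩ Farrukh ∩ Aarav: 16:15–16:30.
Liang ∩ Farrukh ∩ Aarav ∩ Isla: (none).
Liang ∩ Farrukh ∩ Aarav ∩ Isla ∩ Hiro: (none).
Liang ∩ Farrukh ∩ Aarav ∩ Isla ∩ Hiro ∩ Tomás: (none).
Windows ≥ 15 min: (none).

none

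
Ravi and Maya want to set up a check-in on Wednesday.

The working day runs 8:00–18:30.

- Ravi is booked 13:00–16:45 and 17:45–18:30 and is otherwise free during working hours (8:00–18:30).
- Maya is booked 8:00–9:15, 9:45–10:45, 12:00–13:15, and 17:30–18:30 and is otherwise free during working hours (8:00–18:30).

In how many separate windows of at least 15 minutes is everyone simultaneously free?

3

Ravi free within 08:00–18:30: 08:00–13:00, 16:45–17:45.
Maya free within 08:00–18:30: 09:15–09:45, 10:45–12:00, 13:15–17:30.
Ravi ∩ Maya: 09:15–09:45, 10:45–12:00, 16:45–17:30.
Windows ≥ 15 min: 09:15–09:45, 10:45–12:00, 16:45–17:30.
That's 3 windows.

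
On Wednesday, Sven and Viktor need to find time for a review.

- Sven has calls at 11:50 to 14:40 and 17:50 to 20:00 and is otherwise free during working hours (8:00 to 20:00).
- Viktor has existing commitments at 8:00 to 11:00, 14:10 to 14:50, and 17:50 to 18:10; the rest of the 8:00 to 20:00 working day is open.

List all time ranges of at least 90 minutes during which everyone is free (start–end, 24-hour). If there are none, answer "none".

Sven free within 08:00–20:00: 08:00–11:50, 14:40–17:50.
Viktor free within 08:00–20:00: 11:00–14:10, 14:50–17:50, 18:10–20:00.
Sven ∩ Viktor: 11:00–11:50, 14:50–17:50.
Windows ≥ 90 min: 14:50–17:50.

14:50–17:50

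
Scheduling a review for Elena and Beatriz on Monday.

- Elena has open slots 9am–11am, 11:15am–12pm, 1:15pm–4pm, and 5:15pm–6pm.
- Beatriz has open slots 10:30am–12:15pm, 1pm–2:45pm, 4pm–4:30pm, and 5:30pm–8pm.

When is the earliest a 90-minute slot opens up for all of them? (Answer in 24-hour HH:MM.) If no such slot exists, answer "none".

13:15

Elena ∩ Beatriz: 10:30–11:00, 11:15–12:00, 13:15–14:45, 17:30–18:00.
Windows ≥ 90 min: 13:15–14:45.
Earliest such window starts at 13:15.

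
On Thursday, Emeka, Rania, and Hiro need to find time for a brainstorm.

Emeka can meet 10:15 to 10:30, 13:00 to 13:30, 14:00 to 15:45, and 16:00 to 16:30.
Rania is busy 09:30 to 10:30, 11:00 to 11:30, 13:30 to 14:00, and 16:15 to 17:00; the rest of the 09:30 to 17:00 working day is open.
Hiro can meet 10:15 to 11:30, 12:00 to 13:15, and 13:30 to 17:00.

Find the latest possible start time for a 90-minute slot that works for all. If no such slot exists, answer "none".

14:15

Rania free within 09:30–17:00: 10:30–11:00, 11:30–13:30, 14:00–16:15.
Emeka ∩ Rania: 13:00–13:30, 14:00–15:45, 16:00–16:15.
Emeka ∩ Rania ∩ Hiro: 13:00–13:15, 14:00–15:45, 16:00–16:15.
Windows ≥ 90 min: 14:00–15:45.
Latest start in the last window 14:00–15:45 is 15:45 − 90 min = 14:15.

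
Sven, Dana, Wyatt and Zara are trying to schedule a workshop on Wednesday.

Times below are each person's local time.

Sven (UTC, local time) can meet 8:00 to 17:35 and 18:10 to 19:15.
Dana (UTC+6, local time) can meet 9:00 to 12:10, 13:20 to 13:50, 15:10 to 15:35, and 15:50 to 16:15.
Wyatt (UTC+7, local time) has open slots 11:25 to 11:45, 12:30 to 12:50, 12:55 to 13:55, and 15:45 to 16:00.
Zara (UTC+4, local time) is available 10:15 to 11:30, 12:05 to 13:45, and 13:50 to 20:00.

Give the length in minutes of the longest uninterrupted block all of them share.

0 minutes

Sven → UTC: 08:00–17:35, 18:10–19:15.
Dana → UTC: 03:00–06:10, 07:20–07:50, 09:10–09:35, 09:50–10:15.
Wyatt → UTC: 04:25–04:45, 05:30–05:50, 05:55–06:55, 08:45–09:00.
Zara → UTC: 06:15–07:30, 08:05–09:45, 09:50–16:00.
Sven ∩ Dana: 09:10–09:35, 09:50–10:15.
Sven ∩ Dana ∩ Wyatt: (none).
Sven ∩ Dana ∩ Wyatt ∩ Zara: (none).
No common window.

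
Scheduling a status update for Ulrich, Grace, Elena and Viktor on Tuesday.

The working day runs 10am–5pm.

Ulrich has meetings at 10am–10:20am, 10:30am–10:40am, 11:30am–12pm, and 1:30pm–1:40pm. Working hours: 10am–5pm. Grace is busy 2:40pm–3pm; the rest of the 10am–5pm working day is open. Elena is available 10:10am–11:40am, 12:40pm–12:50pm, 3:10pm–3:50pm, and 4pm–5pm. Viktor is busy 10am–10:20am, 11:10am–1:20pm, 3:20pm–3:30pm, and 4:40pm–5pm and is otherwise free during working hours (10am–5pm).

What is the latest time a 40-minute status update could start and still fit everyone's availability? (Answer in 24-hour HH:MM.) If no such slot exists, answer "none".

Ulrich free within 10:00–17:00: 10:20–10:30, 10:40–11:30, 12:00–13:30, 13:40–17:00.
Grace free within 10:00–17:00: 10:00–14:40, 15:00–17:00.
Viktor free within 10:00–17:00: 10:20–11:10, 13:20–15:20, 15:30–16:40.
Ulrich ∩ Grace: 10:20–10:30, 10:40–11:30, 12:00–13:30, 13:40–14:40, 15:00–17:00.
Ulrich ∩ Grace ∩ Elena: 10:20–10:30, 10:40–11:30, 12:40–12:50, 15:10–15:50, 16:00–17:00.
Ulrich ∩ Grace ∩ Elena ∩ Viktor: 10:20–10:30, 10:40–11:10, 15:10–15:20, 15:30–15:50, 16:00–16:40.
Windows ≥ 40 min: 16:00–16:40.
Latest start in the last window 16:00–16:40 is 16:40 − 40 min = 16:00.

16:00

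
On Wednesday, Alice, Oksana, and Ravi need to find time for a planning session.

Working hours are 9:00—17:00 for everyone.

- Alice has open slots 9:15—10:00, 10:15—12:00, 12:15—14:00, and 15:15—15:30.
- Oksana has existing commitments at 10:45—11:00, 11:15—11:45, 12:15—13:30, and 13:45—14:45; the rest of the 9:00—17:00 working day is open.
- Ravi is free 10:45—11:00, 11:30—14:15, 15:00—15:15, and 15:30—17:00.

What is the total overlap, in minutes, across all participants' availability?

Oksana free within 09:00–17:00: 09:00–10:45, 11:00–11:15, 11:45–12:15, 13:30–13:45, 14:45–17:00.
Alice ∩ Oksana: 09:15–10:00, 10:15–10:45, 11:00–11:15, 11:45–12:00, 13:30–13:45, 15:15–15:30.
Alice ∩ Oksana ∩ Ravi: 11:45–12:00, 13:30–13:45.
Total common minutes: 15 + 15 = 30.

30 minutes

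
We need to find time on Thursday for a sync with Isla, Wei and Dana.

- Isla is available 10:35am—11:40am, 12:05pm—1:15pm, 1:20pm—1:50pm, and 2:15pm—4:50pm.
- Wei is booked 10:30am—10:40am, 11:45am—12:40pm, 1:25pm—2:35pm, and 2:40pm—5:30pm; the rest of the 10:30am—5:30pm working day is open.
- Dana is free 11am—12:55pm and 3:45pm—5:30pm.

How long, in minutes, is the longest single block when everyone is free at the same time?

Wei free within 10:30–17:30: 10:40–11:45, 12:40–13:25, 14:35–14:40.
Isla ∩ Wei: 10:40–11:40, 12:40–13:15, 13:20–13:25, 14:35–14:40.
Isla ∩ Wei ∩ Dana: 11:00–11:40, 12:40–12:55.
Common window lengths: 40, 15 min; longest is 40.

40 minutes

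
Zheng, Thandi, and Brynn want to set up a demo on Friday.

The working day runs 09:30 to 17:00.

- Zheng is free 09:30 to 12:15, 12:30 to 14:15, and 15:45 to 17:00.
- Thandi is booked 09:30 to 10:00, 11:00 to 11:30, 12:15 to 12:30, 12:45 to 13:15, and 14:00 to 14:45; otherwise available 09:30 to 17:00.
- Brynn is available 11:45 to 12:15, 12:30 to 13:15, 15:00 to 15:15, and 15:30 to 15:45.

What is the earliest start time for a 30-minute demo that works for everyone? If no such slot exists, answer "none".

Thandi free within 09:30–17:00: 10:00–11:00, 11:30–12:15, 12:30–12:45, 13:15–14:00, 14:45–17:00.
Zheng ∩ Thandi: 10:00–11:00, 11:30–12:15, 12:30–12:45, 13:15–14:00, 15:45–17:00.
Zheng ∩ Thandi ∩ Brynn: 11:45–12:15, 12:30–12:45.
Windows ≥ 30 min: 11:45–12:15.
Earliest such window starts at 11:45.

11:45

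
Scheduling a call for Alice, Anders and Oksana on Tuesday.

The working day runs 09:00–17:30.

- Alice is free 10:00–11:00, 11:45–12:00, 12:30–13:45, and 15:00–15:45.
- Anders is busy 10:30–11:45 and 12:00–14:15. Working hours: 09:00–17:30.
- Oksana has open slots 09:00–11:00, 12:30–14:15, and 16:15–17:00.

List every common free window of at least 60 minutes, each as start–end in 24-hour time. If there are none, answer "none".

none

Anders free within 09:00–17:30: 09:00–10:30, 11:45–12:00, 14:15–17:30.
Alice ∩ Anders: 10:00–10:30, 11:45–12:00, 15:00–15:45.
Alice ∩ Anders ∩ Oksana: 10:00–10:30.
Windows ≥ 60 min: (none).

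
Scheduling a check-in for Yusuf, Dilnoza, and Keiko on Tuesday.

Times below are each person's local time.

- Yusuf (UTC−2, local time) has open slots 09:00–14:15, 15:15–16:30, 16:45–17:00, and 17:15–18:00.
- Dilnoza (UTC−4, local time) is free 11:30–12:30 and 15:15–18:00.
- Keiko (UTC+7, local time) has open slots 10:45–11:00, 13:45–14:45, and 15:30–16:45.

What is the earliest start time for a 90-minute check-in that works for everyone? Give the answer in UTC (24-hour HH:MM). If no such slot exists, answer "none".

none

Yusuf → UTC: 11:00–16:15, 17:15–18:30, 18:45–19:00, 19:15–20:00.
Dilnoza → UTC: 15:30–16:30, 19:15–22:00.
Keiko → UTC: 03:45–04:00, 06:45–07:45, 08:30–09:45.
Yusuf ∩ Dilnoza: 15:30–16:15, 19:15–20:00.
Yusuf ∩ Dilnoza ∩ Keiko: (none).
Windows ≥ 90 min: (none).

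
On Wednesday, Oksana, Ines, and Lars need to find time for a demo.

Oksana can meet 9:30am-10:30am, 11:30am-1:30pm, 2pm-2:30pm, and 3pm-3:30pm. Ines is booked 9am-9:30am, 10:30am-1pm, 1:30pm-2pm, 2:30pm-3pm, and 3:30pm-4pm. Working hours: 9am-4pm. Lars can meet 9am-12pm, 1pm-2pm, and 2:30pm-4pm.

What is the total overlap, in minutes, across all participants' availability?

120 minutes

Ines free within 09:00–16:00: 09:30–10:30, 13:00–13:30, 14:00–14:30, 15:00–15:30.
Oksana ∩ Ines: 09:30–10:30, 13:00–13:30, 14:00–14:30, 15:00–15:30.
Oksana ∩ Ines ∩ Lars: 09:30–10:30, 13:00–13:30, 15:00–15:30.
Total common minutes: 60 + 30 + 30 = 120.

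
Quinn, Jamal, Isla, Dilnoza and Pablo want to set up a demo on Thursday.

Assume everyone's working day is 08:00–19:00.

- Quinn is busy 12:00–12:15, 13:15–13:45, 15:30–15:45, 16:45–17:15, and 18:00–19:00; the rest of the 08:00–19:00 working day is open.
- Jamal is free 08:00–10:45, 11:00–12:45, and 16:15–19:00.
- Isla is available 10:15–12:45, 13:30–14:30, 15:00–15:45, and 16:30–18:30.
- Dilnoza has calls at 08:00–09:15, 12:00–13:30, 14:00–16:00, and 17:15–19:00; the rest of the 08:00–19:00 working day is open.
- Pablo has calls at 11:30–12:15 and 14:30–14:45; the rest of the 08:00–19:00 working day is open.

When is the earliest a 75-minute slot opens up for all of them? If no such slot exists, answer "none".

none

Quinn free within 08:00–19:00: 08:00–12:00, 12:15–13:15, 13:45–15:30, 15:45–16:45, 17:15–18:00.
Dilnoza free within 08:00–19:00: 09:15–12:00, 13:30–14:00, 16:00–17:15.
Pablo free within 08:00–19:00: 08:00–11:30, 12:15–14:30, 14:45–19:00.
Quinn ∩ Jamal: 08:00–10:45, 11:00–12:00, 12:15–12:45, 16:15–16:45, 17:15–18:00.
Quinn ∩ Jamal ∩ Isla: 10:15–10:45, 11:00–12:00, 12:15–12:45, 16:30–16:45, 17:15–18:00.
Quinn ∩ Jamal ∩ Isla ∩ Dilnoza: 10:15–10:45, 11:00–12:00, 16:30–16:45.
Quinn ∩ Jamal ∩ Isla ∩ Dilnoza ∩ Pablo: 10:15–10:45, 11:00–11:30, 16:30–16:45.
Windows ≥ 75 min: (none).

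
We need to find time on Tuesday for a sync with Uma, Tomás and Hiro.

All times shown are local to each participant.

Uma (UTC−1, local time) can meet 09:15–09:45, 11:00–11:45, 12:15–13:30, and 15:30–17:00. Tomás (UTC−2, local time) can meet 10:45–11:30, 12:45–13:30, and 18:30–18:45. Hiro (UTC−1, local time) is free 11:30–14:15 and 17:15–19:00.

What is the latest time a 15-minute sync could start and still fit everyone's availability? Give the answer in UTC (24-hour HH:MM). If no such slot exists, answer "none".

13:15

Uma → UTC: 10:15–10:45, 12:00–12:45, 13:15–14:30, 16:30–18:00.
Tomás → UTC: 12:45–13:30, 14:45–15:30, 20:30–20:45.
Hiro → UTC: 12:30–15:15, 18:15–20:00.
Uma ∩ Tomás: 13:15–13:30.
Uma ∩ Tomás ∩ Hiro: 13:15–13:30.
Windows ≥ 15 min: 13:15–13:30.
Latest start in the last window 13:15–13:30 is 13:30 − 15 min = 13:15.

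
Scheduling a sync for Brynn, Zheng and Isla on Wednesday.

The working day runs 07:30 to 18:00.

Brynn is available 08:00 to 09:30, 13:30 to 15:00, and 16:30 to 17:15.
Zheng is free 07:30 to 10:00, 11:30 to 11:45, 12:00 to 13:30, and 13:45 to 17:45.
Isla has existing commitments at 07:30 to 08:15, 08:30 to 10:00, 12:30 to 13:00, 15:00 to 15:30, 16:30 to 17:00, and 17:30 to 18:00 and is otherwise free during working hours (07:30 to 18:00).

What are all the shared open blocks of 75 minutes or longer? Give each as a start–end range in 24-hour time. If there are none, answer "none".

Isla free within 07:30–18:00: 08:15–08:30, 10:00–12:30, 13:00–15:00, 15:30–16:30, 17:00–17:30.
Brynn ∩ Zheng: 08:00–09:30, 13:45–15:00, 16:30–17:15.
Brynn ∩ Zheng ∩ Isla: 08:15–08:30, 13:45–15:00, 17:00–17:15.
Windows ≥ 75 min: 13:45–15:00.

13:45–15:00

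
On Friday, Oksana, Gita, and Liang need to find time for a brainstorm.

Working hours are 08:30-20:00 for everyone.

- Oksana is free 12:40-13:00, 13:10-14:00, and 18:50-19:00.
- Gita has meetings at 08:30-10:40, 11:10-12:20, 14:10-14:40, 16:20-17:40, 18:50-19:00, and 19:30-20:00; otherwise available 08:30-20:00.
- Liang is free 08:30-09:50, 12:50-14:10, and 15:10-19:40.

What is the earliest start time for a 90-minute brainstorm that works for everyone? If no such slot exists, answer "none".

none

Gita free within 08:30–20:00: 10:40–11:10, 12:20–14:10, 14:40–16:20, 17:40–18:50, 19:00–19:30.
Oksana ∩ Gita: 12:40–13:00, 13:10–14:00.
Oksana ∩ Gita ∩ Liang: 12:50–13:00, 13:10–14:00.
Windows ≥ 90 min: (none).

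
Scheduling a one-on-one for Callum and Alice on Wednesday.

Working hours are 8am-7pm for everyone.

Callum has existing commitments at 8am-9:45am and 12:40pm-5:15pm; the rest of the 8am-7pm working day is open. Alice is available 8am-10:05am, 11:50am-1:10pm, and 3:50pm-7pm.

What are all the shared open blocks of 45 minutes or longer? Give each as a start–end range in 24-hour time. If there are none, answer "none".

11:50–12:40, 17:15–19:00

Callum free within 08:00–19:00: 09:45–12:40, 17:15–19:00.
Callum ∩ Alice: 09:45–10:05, 11:50–12:40, 17:15–19:00.
Windows ≥ 45 min: 11:50–12:40, 17:15–19:00.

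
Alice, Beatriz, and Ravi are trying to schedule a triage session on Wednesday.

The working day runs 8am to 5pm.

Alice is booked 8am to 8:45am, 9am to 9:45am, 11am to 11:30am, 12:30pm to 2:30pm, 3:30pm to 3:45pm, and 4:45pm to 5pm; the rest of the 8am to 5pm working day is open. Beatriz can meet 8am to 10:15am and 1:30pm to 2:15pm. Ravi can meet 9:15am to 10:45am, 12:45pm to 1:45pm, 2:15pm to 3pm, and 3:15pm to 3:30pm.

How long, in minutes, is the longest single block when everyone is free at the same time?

Alice free within 08:00–17:00: 08:45–09:00, 09:45–11:00, 11:30–12:30, 14:30–15:30, 15:45–16:45.
Alice ∩ Beatriz: 08:45–09:00, 09:45–10:15.
Alice ∩ Beatriz ∩ Ravi: 09:45–10:15.
Single common window of 30 minutes.

30 minutes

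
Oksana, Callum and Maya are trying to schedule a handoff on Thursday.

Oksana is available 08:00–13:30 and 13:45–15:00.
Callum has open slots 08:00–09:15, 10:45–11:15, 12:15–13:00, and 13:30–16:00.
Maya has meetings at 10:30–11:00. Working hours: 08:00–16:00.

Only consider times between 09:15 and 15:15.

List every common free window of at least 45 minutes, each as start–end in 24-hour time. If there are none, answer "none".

12:15–13:00, 13:45–15:00

Maya free within 08:00–16:00: 08:00–10:30, 11:00–16:00.
Oksana ∩ Callum: 08:00–09:15, 10:45–11:15, 12:15–13:00, 13:45–15:00.
Oksana ∩ Callum ∩ Maya: 08:00–09:15, 11:00–11:15, 12:15–13:00, 13:45–15:00.
Restricted to 09:15–15:15: 11:00–11:15, 12:15–13:00, 13:45–15:00.
Windows ≥ 45 min: 12:15–13:00, 13:45–15:00.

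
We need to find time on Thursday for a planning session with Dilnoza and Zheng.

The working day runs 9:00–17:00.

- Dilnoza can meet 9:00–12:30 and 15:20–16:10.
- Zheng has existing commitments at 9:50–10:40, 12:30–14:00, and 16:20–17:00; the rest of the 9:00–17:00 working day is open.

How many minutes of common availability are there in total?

Zheng free within 09:00–17:00: 09:00–09:50, 10:40–12:30, 14:00–16:20.
Dilnoza ∩ Zheng: 09:00–09:50, 10:40–12:30, 15:20–16:10.
Total common minutes: 50 + 110 + 50 = 210.

210 minutes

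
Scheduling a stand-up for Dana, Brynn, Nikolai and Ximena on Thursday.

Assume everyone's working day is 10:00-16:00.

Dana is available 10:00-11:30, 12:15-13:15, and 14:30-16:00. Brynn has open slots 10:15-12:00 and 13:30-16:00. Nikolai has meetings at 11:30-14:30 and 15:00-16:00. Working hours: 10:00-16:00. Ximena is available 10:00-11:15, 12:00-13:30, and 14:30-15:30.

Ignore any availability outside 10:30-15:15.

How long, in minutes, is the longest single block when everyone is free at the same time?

45 minutes

Nikolai free within 10:00–16:00: 10:00–11:30, 14:30–15:00.
Dana ∩ Brynn: 10:15–11:30, 14:30–16:00.
Dana ∩ Brynn ∩ Nikolai: 10:15–11:30, 14:30–15:00.
Dana ∩ Brynn ∩ Nikolai ∩ Ximena: 10:15–11:15, 14:30–15:00.
Restricted to 10:30–15:15: 10:30–11:15, 14:30–15:00.
Common window lengths: 45, 30 min; longest is 45.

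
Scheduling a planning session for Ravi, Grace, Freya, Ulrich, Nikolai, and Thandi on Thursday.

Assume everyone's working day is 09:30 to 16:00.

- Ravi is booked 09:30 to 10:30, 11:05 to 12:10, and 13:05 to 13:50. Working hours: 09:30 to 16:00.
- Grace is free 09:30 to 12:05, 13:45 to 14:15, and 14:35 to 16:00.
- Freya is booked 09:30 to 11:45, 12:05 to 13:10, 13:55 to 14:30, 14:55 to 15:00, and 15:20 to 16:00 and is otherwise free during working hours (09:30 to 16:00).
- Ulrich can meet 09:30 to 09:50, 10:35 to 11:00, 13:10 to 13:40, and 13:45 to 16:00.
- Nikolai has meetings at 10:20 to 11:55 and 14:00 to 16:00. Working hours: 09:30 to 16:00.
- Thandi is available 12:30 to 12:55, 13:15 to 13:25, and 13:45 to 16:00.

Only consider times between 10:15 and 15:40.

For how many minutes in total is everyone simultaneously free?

5 minutes

Ravi free within 09:30–16:00: 10:30–11:05, 12:10–13:05, 13:50–16:00.
Freya free within 09:30–16:00: 11:45–12:05, 13:10–13:55, 14:30–14:55, 15:00–15:20.
Nikolai free within 09:30–16:00: 09:30–10:20, 11:55–14:00.
Ravi ∩ Grace: 10:30–11:05, 13:50–14:15, 14:35–16:00.
Ravi ∩ Grace ∩ Freya: 13:50–13:55, 14:35–14:55, 15:00–15:20.
Ravi ∩ Grace ∩ Freya ∩ Ulrich: 13:50–13:55, 14:35–14:55, 15:00–15:20.
Ravi ∩ Grace ∩ Freya ∩ Ulrich ∩ Nikolai: 13:50–13:55.
Ravi ∩ Grace ∩ Freya ∩ Ulrich ∩ Nikolai ∩ Thandi: 13:50–13:55.
Restricted to 10:15–15:40: 13:50–13:55.
Total common minutes: 5.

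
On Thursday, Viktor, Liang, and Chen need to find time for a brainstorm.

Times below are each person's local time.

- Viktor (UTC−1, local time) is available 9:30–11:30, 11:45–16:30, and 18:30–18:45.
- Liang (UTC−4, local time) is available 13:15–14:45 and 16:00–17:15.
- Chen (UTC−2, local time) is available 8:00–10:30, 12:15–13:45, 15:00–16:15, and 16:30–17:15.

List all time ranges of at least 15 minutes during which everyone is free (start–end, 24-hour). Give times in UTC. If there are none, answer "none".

Viktor → UTC: 10:30–12:30, 12:45–17:30, 19:30–19:45.
Liang → UTC: 17:15–18:45, 20:00–21:15.
Chen → UTC: 10:00–12:30, 14:15–15:45, 17:00–18:15, 18:30–19:15.
Viktor ∩ Liang: 17:15–17:30.
Viktor ∩ Liang ∩ Chen: 17:15–17:30.
Windows ≥ 15 min: 17:15–17:30.

17:15–17:30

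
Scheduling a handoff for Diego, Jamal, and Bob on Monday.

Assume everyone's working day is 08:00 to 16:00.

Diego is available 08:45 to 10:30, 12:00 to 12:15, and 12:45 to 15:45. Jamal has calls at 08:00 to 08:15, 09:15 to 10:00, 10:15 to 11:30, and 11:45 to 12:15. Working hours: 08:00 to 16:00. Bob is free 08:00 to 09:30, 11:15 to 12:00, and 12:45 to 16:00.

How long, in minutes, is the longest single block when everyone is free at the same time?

Jamal free within 08:00–16:00: 08:15–09:15, 10:00–10:15, 11:30–11:45, 12:15–16:00.
Diego ∩ Jamal: 08:45–09:15, 10:00–10:15, 12:45–15:45.
Diego ∩ Jamal ∩ Bob: 08:45–09:15, 12:45–15:45.
Common window lengths: 30, 180 min; longest is 180.

180 minutes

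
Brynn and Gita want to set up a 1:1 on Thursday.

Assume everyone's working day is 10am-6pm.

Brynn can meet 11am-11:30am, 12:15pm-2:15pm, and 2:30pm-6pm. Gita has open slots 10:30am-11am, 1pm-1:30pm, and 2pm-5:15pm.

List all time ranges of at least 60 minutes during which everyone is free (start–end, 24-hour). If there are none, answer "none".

14:30–17:15

Brynn ∩ Gita: 13:00–13:30, 14:00–14:15, 14:30–17:15.
Windows ≥ 60 min: 14:30–17:15.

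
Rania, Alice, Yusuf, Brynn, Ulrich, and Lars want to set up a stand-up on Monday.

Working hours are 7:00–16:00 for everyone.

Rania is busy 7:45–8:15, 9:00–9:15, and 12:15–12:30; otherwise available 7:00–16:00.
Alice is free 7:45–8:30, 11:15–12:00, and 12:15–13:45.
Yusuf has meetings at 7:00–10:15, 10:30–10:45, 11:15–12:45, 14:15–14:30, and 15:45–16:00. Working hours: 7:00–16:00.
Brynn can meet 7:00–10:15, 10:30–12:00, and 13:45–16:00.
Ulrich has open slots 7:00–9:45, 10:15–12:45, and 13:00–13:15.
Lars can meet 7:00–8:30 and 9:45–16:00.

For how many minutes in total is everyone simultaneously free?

Rania free within 07:00–16:00: 07:00–07:45, 08:15–09:00, 09:15–12:15, 12:30–16:00.
Yusuf free within 07:00–16:00: 10:15–10:30, 10:45–11:15, 12:45–14:15, 14:30–15:45.
Rania ∩ Alice: 08:15–08:30, 11:15–12:00, 12:30–13:45.
Rania ∩ Alice ∩ Yusuf: 12:45–13:45.
Rania ∩ Alice ∩ Yusuf ∩ Brynn: (none).
Rania ∩ Alice ∩ Yusuf ∩ Brynn ∩ Ulrich: (none).
Rania ∩ Alice ∩ Yusuf ∩ Brynn ∩ Ulrich ∩ Lars: (none).
Total common minutes: 0.

0 minutes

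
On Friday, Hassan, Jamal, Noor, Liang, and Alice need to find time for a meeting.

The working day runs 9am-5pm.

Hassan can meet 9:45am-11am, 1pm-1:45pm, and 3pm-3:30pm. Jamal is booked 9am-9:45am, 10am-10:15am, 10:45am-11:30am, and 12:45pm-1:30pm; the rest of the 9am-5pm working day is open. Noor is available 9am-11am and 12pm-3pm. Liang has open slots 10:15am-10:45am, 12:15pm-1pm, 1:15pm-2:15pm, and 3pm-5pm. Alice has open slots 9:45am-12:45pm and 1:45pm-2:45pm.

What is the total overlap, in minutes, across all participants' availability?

Jamal free within 09:00–17:00: 09:45–10:00, 10:15–10:45, 11:30–12:45, 13:30–17:00.
Hassan ∩ Jamal: 09:45–10:00, 10:15–10:45, 13:30–13:45, 15:00–15:30.
Hassan ∩ Jamal ∩ Noor: 09:45–10:00, 10:15–10:45, 13:30–13:45.
Hassan ∩ Jamal ∩ Noor ∩ Liang: 10:15–10:45, 13:30–13:45.
Hassan ∩ Jamal ∩ Noor ∩ Liang ∩ Alice: 10:15–10:45.
Total common minutes: 30.

30 minutes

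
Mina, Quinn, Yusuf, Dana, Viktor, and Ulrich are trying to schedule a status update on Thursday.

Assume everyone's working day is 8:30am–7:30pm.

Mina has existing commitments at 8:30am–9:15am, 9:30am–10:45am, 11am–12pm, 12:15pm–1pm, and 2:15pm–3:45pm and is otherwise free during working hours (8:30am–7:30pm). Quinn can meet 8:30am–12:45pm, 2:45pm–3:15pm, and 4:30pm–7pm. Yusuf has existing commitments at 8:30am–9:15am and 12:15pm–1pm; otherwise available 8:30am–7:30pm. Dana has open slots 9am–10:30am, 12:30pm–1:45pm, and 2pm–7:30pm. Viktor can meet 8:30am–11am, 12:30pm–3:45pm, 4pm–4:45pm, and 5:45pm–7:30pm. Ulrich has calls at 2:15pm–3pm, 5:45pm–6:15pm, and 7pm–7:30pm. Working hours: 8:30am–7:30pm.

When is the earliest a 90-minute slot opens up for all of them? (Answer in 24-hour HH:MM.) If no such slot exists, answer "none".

Mina free within 08:30–19:30: 09:15–09:30, 10:45–11:00, 12:00–12:15, 13:00–14:15, 15:45–19:30.
Yusuf free within 08:30–19:30: 09:15–12:15, 13:00–19:30.
Ulrich free within 08:30–19:30: 08:30–14:15, 15:00–17:45, 18:15–19:00.
Mina ∩ Quinn: 09:15–09:30, 10:45–11:00, 12:00–12:15, 16:30–19:00.
Mina ∩ Quinn ∩ Yusuf: 09:15–09:30, 10:45–11:00, 12:00–12:15, 16:30–19:00.
Mina ∩ Quinn ∩ Yusuf ∩ Dana: 09:15–09:30, 16:30–19:00.
Mina ∩ Quinn ∩ Yusuf ∩ Dana ∩ Viktor: 09:15–09:30, 16:30–16:45, 17:45–19:00.
Mina ∩ Quinn ∩ Yusuf ∩ Dana ∩ Viktor ∩ Ulrich: 09:15–09:30, 16:30–16:45, 18:15–19:00.
Windows ≥ 90 min: (none).

none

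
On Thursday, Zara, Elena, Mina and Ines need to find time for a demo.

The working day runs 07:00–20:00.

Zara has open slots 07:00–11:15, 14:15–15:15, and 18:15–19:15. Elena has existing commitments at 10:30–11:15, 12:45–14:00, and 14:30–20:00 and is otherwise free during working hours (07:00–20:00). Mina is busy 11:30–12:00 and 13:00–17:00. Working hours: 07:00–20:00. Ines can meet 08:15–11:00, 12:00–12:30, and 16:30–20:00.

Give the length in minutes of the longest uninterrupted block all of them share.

Elena free within 07:00–20:00: 07:00–10:30, 11:15–12:45, 14:00–14:30.
Mina free within 07:00–20:00: 07:00–11:30, 12:00–13:00, 17:00–20:00.
Zara ∩ Elena: 07:00–10:30, 14:15–14:30.
Zara ∩ Elena ∩ Mina: 07:00–10:30.
Zara ∩ Elena ∩ Mina ∩ Ines: 08:15–10:30.
Single common window of 135 minutes.

135 minutes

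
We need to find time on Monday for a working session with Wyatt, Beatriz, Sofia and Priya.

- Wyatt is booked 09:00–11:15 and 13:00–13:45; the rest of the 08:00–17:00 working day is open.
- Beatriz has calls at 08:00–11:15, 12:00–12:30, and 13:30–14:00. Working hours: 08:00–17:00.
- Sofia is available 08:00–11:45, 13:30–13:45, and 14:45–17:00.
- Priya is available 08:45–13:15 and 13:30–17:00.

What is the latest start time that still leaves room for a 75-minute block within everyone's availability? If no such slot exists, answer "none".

Wyatt free within 08:00–17:00: 08:00–09:00, 11:15–13:00, 13:45–17:00.
Beatriz free within 08:00–17:00: 11:15–12:00, 12:30–13:30, 14:00–17:00.
Wyatt ∩ Beatriz: 11:15–12:00, 12:30–13:00, 14:00–17:00.
Wyatt ∩ Beatriz ∩ Sofia: 11:15–11:45, 14:45–17:00.
Wyatt ∩ Beatriz ∩ Sofia ∩ Priya: 11:15–11:45, 14:45–17:00.
Windows ≥ 75 min: 14:45–17:00.
Latest start in the last window 14:45–17:00 is 17:00 − 75 min = 15:45.

15:45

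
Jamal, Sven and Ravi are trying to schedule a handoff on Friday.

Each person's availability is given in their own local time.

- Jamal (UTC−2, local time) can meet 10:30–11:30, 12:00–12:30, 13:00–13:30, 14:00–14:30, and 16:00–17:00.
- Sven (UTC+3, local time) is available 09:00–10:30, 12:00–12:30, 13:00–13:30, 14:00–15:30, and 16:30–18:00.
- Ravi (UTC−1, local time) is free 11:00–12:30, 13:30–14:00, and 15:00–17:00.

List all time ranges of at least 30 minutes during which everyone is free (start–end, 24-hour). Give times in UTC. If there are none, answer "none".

none

Jamal → UTC: 12:30–13:30, 14:00–14:30, 15:00–15:30, 16:00–16:30, 18:00–19:00.
Sven → UTC: 06:00–07:30, 09:00–09:30, 10:00–10:30, 11:00–12:30, 13:30–15:00.
Ravi → UTC: 12:00–13:30, 14:30–15:00, 16:00–18:00.
Jamal ∩ Sven: 14:00–14:30.
Jamal ∩ Sven ∩ Ravi: (none).
Windows ≥ 30 min: (none).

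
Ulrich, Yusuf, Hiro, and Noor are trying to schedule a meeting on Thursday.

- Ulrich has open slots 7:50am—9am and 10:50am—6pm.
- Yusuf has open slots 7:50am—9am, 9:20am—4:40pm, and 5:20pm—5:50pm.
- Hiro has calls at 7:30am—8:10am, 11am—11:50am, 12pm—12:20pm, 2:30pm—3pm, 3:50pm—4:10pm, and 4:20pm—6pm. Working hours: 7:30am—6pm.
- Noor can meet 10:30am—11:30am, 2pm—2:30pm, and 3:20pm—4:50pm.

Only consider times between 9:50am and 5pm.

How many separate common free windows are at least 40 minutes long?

Hiro free within 07:30–18:00: 08:10–11:00, 11:50–12:00, 12:20–14:30, 15:00–15:50, 16:10–16:20.
Ulrich ∩ Yusuf: 07:50–09:00, 10:50–16:40, 17:20–17:50.
Ulrich ∩ Yusuf ∩ Hiro: 08:10–09:00, 10:50–11:00, 11:50–12:00, 12:20–14:30, 15:00–15:50, 16:10–16:20.
Ulrich ∩ Yusuf ∩ Hiro ∩ Noor: 10:50–11:00, 14:00–14:30, 15:20–15:50, 16:10–16:20.
Restricted to 09:50–17:00: 10:50–11:00, 14:00–14:30, 15:20–15:50, 16:10–16:20.
Windows ≥ 40 min: (none).
That's 0 windows.

0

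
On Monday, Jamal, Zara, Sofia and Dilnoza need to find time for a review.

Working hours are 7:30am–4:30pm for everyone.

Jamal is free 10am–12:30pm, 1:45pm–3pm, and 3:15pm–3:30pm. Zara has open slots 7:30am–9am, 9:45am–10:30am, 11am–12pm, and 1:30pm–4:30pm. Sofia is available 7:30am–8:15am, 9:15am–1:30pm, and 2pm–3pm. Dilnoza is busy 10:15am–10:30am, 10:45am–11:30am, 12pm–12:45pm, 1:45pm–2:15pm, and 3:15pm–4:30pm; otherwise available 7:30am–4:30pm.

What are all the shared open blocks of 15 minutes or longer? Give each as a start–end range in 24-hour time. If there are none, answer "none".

Dilnoza free within 07:30–16:30: 07:30–10:15, 10:30–10:45, 11:30–12:00, 12:45–13:45, 14:15–15:15.
Jamal ∩ Zara: 10:00–10:30, 11:00–12:00, 13:45–15:00, 15:15–15:30.
Jamal ∩ Zara ∩ Sofia: 10:00–10:30, 11:00–12:00, 14:00–15:00.
Jamal ∩ Zara ∩ Sofia ∩ Dilnoza: 10:00–10:15, 11:30–12:00, 14:15–15:00.
Windows ≥ 15 min: 10:00–10:15, 11:30–12:00, 14:15–15:00.

10:00–10:15, 11:30–12:00, 14:15–15:00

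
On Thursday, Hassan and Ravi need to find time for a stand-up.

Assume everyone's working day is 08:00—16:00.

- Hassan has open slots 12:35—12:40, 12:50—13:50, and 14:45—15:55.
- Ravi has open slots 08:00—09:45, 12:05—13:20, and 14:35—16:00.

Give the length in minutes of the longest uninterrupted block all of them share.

Hassan ∩ Ravi: 12:35–12:40, 12:50–13:20, 14:45–15:55.
Common window lengths: 5, 30, 70 min; longest is 70.

70 minutes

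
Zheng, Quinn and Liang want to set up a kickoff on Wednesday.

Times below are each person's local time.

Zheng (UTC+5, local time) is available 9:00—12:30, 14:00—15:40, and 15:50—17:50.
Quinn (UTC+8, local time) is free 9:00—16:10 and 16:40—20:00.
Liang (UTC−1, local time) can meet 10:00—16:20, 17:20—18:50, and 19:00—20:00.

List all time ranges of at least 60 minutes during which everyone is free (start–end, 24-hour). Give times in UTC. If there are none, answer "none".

11:00–12:00

Zheng → UTC: 04:00–07:30, 09:00–10:40, 10:50–12:50.
Quinn → UTC: 01:00–08:10, 08:40–12:00.
Liang → UTC: 11:00–17:20, 18:20–19:50, 20:00–21:00.
Zheng ∩ Quinn: 04:00–07:30, 09:00–10:40, 10:50–12:00.
Zheng ∩ Quinn ∩ Liang: 11:00–12:00.
Windows ≥ 60 min: 11:00–12:00.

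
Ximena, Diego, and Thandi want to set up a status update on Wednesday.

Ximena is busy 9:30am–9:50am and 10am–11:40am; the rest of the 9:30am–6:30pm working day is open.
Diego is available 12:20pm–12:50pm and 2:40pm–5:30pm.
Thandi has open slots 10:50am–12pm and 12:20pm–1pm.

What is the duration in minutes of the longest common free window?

30 minutes

Ximena free within 09:30–18:30: 09:50–10:00, 11:40–18:30.
Ximena ∩ Diego: 12:20–12:50, 14:40–17:30.
Ximena ∩ Diego ∩ Thandi: 12:20–12:50.
Single common window of 30 minutes.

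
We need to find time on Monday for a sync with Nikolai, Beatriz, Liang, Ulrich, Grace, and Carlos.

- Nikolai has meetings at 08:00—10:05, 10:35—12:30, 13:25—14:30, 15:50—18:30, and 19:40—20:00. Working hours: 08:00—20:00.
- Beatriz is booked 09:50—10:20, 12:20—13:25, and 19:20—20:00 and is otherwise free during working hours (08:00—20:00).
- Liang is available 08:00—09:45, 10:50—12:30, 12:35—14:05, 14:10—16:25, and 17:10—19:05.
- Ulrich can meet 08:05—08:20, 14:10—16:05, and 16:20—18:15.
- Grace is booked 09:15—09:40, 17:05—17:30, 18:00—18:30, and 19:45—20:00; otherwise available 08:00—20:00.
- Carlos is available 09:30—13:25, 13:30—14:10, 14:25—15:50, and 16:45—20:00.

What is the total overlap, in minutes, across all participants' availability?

Nikolai free within 08:00–20:00: 10:05–10:35, 12:30–13:25, 14:30–15:50, 18:30–19:40.
Beatriz free within 08:00–20:00: 08:00–09:50, 10:20–12:20, 13:25–19:20.
Grace free within 08:00–20:00: 08:00–09:15, 09:40–17:05, 17:30–18:00, 18:30–19:45.
Nikolai ∩ Beatriz: 10:20–10:35, 14:30–15:50, 18:30–19:20.
Nikolai ∩ Beatriz ∩ Liang: 14:30–15:50, 18:30–19:05.
Nikolai ∩ Beatriz ∩ Liang ∩ Ulrich: 14:30–15:50.
Nikolai ∩ Beatriz ∩ Liang ∩ Ulrich ∩ Grace: 14:30–15:50.
Nikolai ∩ Beatriz ∩ Liang ∩ Ulrich ∩ Grace ∩ Carlos: 14:30–15:50.
Total common minutes: 80.

80 minutes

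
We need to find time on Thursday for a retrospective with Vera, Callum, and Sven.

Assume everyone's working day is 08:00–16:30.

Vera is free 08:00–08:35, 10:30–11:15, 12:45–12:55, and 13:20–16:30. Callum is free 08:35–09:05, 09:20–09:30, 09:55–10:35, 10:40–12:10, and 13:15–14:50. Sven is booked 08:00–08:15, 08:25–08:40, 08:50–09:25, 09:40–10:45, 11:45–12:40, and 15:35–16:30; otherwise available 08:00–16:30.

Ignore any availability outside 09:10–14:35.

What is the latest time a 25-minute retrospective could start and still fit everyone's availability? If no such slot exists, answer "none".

Sven free within 08:00–16:30: 08:15–08:25, 08:40–08:50, 09:25–09:40, 10:45–11:45, 12:40–15:35.
Vera ∩ Callum: 10:30–10:35, 10:40–11:15, 13:20–14:50.
Vera ∩ Callum ∩ Sven: 10:45–11:15, 13:20–14:50.
Restricted to 09:10–14:35: 10:45–11:15, 13:20–14:35.
Windows ≥ 25 min: 10:45–11:15, 13:20–14:35.
Latest start in the last window 13:20–14:35 is 14:35 − 25 min = 14:10.

14:10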